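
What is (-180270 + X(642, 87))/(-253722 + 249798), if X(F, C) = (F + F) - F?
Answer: 14969/327 ≈ 45.777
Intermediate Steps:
X(F, C) = F (X(F, C) = 2*F - F = F)
(-180270 + X(642, 87))/(-253722 + 249798) = (-180270 + 642)/(-253722 + 249798) = -179628/(-3924) = -179628*(-1/3924) = 14969/327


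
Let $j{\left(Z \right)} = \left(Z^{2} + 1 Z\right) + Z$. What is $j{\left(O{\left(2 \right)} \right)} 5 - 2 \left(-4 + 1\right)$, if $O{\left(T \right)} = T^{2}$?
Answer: $126$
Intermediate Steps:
$j{\left(Z \right)} = Z^{2} + 2 Z$ ($j{\left(Z \right)} = \left(Z^{2} + Z\right) + Z = \left(Z + Z^{2}\right) + Z = Z^{2} + 2 Z$)
$j{\left(O{\left(2 \right)} \right)} 5 - 2 \left(-4 + 1\right) = 2^{2} \left(2 + 2^{2}\right) 5 - 2 \left(-4 + 1\right) = 4 \left(2 + 4\right) 5 - -6 = 4 \cdot 6 \cdot 5 + 6 = 24 \cdot 5 + 6 = 120 + 6 = 126$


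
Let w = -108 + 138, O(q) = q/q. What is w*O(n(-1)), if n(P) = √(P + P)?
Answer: 30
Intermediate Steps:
n(P) = √2*√P (n(P) = √(2*P) = √2*√P)
O(q) = 1
w = 30
w*O(n(-1)) = 30*1 = 30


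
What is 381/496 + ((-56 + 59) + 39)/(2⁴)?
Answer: 1683/496 ≈ 3.3931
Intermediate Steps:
381/496 + ((-56 + 59) + 39)/(2⁴) = 381*(1/496) + (3 + 39)/16 = 381/496 + 42*(1/16) = 381/496 + 21/8 = 1683/496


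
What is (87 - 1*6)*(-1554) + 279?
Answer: -125595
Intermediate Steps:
(87 - 1*6)*(-1554) + 279 = (87 - 6)*(-1554) + 279 = 81*(-1554) + 279 = -125874 + 279 = -125595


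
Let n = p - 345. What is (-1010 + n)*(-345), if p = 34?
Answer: 455745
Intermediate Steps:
n = -311 (n = 34 - 345 = -311)
(-1010 + n)*(-345) = (-1010 - 311)*(-345) = -1321*(-345) = 455745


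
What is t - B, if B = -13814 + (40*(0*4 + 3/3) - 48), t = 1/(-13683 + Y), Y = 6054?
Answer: 105448037/7629 ≈ 13822.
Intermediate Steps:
t = -1/7629 (t = 1/(-13683 + 6054) = 1/(-7629) = -1/7629 ≈ -0.00013108)
B = -13822 (B = -13814 + (40*(0 + 3*(1/3)) - 48) = -13814 + (40*(0 + 1) - 48) = -13814 + (40*1 - 48) = -13814 + (40 - 48) = -13814 - 8 = -13822)
t - B = -1/7629 - 1*(-13822) = -1/7629 + 13822 = 105448037/7629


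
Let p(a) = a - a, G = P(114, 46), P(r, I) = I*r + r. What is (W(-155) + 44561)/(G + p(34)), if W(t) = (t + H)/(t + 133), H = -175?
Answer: 22288/2679 ≈ 8.3195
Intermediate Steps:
P(r, I) = r + I*r
W(t) = (-175 + t)/(133 + t) (W(t) = (t - 175)/(t + 133) = (-175 + t)/(133 + t))
G = 5358 (G = 114*(1 + 46) = 114*47 = 5358)
p(a) = 0
(W(-155) + 44561)/(G + p(34)) = ((-175 - 155)/(133 - 155) + 44561)/(5358 + 0) = (-330/(-22) + 44561)/5358 = (-1/22*(-330) + 44561)*(1/5358) = (15 + 44561)*(1/5358) = 44576*(1/5358) = 22288/2679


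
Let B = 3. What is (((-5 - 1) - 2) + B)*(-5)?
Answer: 25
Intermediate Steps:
(((-5 - 1) - 2) + B)*(-5) = (((-5 - 1) - 2) + 3)*(-5) = ((-6 - 2) + 3)*(-5) = (-8 + 3)*(-5) = -5*(-5) = 25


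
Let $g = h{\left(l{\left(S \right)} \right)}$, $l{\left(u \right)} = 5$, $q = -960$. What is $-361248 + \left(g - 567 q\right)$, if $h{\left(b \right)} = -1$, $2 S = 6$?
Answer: $183071$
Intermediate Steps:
$S = 3$ ($S = \frac{1}{2} \cdot 6 = 3$)
$g = -1$
$-361248 + \left(g - 567 q\right) = -361248 - -544319 = -361248 + \left(-1 + 544320\right) = -361248 + 544319 = 183071$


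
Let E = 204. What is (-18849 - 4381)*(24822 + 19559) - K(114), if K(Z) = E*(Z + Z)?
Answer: -1031017142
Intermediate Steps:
K(Z) = 408*Z (K(Z) = 204*(Z + Z) = 204*(2*Z) = 408*Z)
(-18849 - 4381)*(24822 + 19559) - K(114) = (-18849 - 4381)*(24822 + 19559) - 408*114 = -23230*44381 - 1*46512 = -1030970630 - 46512 = -1031017142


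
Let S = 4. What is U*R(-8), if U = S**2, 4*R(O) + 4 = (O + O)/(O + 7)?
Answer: 48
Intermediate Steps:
R(O) = -1 + O/(2*(7 + O)) (R(O) = -1 + ((O + O)/(O + 7))/4 = -1 + ((2*O)/(7 + O))/4 = -1 + (2*O/(7 + O))/4 = -1 + O/(2*(7 + O)))
U = 16 (U = 4**2 = 16)
U*R(-8) = 16*((-14 - 1*(-8))/(2*(7 - 8))) = 16*((1/2)*(-14 + 8)/(-1)) = 16*((1/2)*(-1)*(-6)) = 16*3 = 48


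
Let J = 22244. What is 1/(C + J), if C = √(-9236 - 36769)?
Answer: 22244/494841541 - I*√46005/494841541 ≈ 4.4952e-5 - 4.3345e-7*I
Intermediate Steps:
C = I*√46005 (C = √(-46005) = I*√46005 ≈ 214.49*I)
1/(C + J) = 1/(I*√46005 + 22244) = 1/(22244 + I*√46005)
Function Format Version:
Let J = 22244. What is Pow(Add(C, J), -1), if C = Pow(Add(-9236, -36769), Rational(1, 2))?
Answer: Add(Rational(22244, 494841541), Mul(Rational(-1, 494841541), I, Pow(46005, Rational(1, 2)))) ≈ Add(4.4952e-5, Mul(-4.3345e-7, I))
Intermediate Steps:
C = Mul(I, Pow(46005, Rational(1, 2))) (C = Pow(-46005, Rational(1, 2)) = Mul(I, Pow(46005, Rational(1, 2))) ≈ Mul(214.49, I))
Pow(Add(C, J), -1) = Pow(Add(Mul(I, Pow(46005, Rational(1, 2))), 22244), -1) = Pow(Add(22244, Mul(I, Pow(46005, Rational(1, 2)))), -1)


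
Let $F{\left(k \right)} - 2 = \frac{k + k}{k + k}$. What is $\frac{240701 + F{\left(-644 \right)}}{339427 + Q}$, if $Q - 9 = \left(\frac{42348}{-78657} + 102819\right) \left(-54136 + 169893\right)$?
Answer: $\frac{6311018176}{312066301361949} \approx 2.0223 \cdot 10^{-5}$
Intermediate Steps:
$Q = \frac{312057401925436}{26219}$ ($Q = 9 + \left(\frac{42348}{-78657} + 102819\right) \left(-54136 + 169893\right) = 9 + \left(42348 \left(- \frac{1}{78657}\right) + 102819\right) 115757 = 9 + \left(- \frac{14116}{26219} + 102819\right) 115757 = 9 + \frac{2695797245}{26219} \cdot 115757 = 9 + \frac{312057401689465}{26219} = \frac{312057401925436}{26219} \approx 1.1902 \cdot 10^{10}$)
$F{\left(k \right)} = 3$ ($F{\left(k \right)} = 2 + \frac{k + k}{k + k} = 2 + \frac{2 k}{2 k} = 2 + 2 k \frac{1}{2 k} = 2 + 1 = 3$)
$\frac{240701 + F{\left(-644 \right)}}{339427 + Q} = \frac{240701 + 3}{339427 + \frac{312057401925436}{26219}} = \frac{240704}{\frac{312066301361949}{26219}} = 240704 \cdot \frac{26219}{312066301361949} = \frac{6311018176}{312066301361949}$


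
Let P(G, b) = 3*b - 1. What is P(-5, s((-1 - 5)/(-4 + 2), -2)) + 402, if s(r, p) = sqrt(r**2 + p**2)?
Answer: 401 + 3*sqrt(13) ≈ 411.82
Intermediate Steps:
s(r, p) = sqrt(p**2 + r**2)
P(G, b) = -1 + 3*b
P(-5, s((-1 - 5)/(-4 + 2), -2)) + 402 = (-1 + 3*sqrt((-2)**2 + ((-1 - 5)/(-4 + 2))**2)) + 402 = (-1 + 3*sqrt(4 + (-6/(-2))**2)) + 402 = (-1 + 3*sqrt(4 + (-6*(-1/2))**2)) + 402 = (-1 + 3*sqrt(4 + 3**2)) + 402 = (-1 + 3*sqrt(4 + 9)) + 402 = (-1 + 3*sqrt(13)) + 402 = 401 + 3*sqrt(13)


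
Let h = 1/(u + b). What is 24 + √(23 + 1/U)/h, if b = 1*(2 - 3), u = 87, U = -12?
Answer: 24 + 215*√33/3 ≈ 435.69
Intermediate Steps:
b = -1 (b = 1*(-1) = -1)
h = 1/86 (h = 1/(87 - 1) = 1/86 ≈ 0.011628)
24 + √(23 + 1/U)/h = 24 + √(23 + 1/(-12))/(1/86) = 24 + √(23 - 1/12)*86 = 24 + √(275/12)*86 = 24 + (5*√33/6)*86 = 24 + 215*√33/3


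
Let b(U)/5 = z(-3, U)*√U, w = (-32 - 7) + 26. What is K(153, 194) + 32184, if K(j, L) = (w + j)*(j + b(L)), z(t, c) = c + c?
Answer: 53604 + 271600*√194 ≈ 3.8366e+6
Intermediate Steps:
z(t, c) = 2*c
w = -13 (w = -39 + 26 = -13)
b(U) = 10*U^(3/2) (b(U) = 5*((2*U)*√U) = 5*(2*U^(3/2)) = 10*U^(3/2))
K(j, L) = (-13 + j)*(j + 10*L^(3/2))
K(153, 194) + 32184 = (153² - 25220*√194 - 13*153 + 10*153*194^(3/2)) + 32184 = (23409 - 25220*√194 - 1989 + 10*153*(194*√194)) + 32184 = (23409 - 25220*√194 - 1989 + 296820*√194) + 32184 = (21420 + 271600*√194) + 32184 = 53604 + 271600*√194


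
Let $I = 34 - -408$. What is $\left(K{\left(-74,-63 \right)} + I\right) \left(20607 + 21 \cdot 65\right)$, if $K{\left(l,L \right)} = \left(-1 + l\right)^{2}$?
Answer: $133304124$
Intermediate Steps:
$I = 442$ ($I = 34 + 408 = 442$)
$\left(K{\left(-74,-63 \right)} + I\right) \left(20607 + 21 \cdot 65\right) = \left(\left(-1 - 74\right)^{2} + 442\right) \left(20607 + 21 \cdot 65\right) = \left(\left(-75\right)^{2} + 442\right) \left(20607 + 1365\right) = \left(5625 + 442\right) 21972 = 6067 \cdot 21972 = 133304124$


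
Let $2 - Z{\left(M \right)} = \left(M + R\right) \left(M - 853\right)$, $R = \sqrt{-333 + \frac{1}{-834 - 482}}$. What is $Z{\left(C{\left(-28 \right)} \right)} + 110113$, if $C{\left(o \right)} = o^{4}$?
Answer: $-377277586653 - \frac{613803 i \sqrt{144177341}}{658} \approx -3.7728 \cdot 10^{11} - 1.1201 \cdot 10^{7} i$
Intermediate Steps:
$R = \frac{i \sqrt{144177341}}{658}$ ($R = \sqrt{-333 + \frac{1}{-1316}} = \sqrt{-333 - \frac{1}{1316}} = \sqrt{- \frac{438229}{1316}} = \frac{i \sqrt{144177341}}{658} \approx 18.248 i$)
$Z{\left(M \right)} = 2 - \left(-853 + M\right) \left(M + \frac{i \sqrt{144177341}}{658}\right)$ ($Z{\left(M \right)} = 2 - \left(M + \frac{i \sqrt{144177341}}{658}\right) \left(M - 853\right) = 2 - \left(M + \frac{i \sqrt{144177341}}{658}\right) \left(-853 + M\right) = 2 - \left(-853 + M\right) \left(M + \frac{i \sqrt{144177341}}{658}\right)$)
$Z{\left(C{\left(-28 \right)} \right)} + 110113 = \left(2 - \left(\left(-28\right)^{4}\right)^{2} + 853 \left(-28\right)^{4} + \frac{853 i \sqrt{144177341}}{658} - \frac{i \left(-28\right)^{4} \sqrt{144177341}}{658}\right) + 110113 = \left(2 - 614656^{2} + 853 \cdot 614656 + \frac{853 i \sqrt{144177341}}{658} - \frac{1}{658} i 614656 \sqrt{144177341}\right) + 110113 = \left(2 - 377801998336 + 524301568 + \frac{853 i \sqrt{144177341}}{658} - \frac{43904 i \sqrt{144177341}}{47}\right) + 110113 = \left(-377277696766 - \frac{613803 i \sqrt{144177341}}{658}\right) + 110113 = -377277586653 - \frac{613803 i \sqrt{144177341}}{658}$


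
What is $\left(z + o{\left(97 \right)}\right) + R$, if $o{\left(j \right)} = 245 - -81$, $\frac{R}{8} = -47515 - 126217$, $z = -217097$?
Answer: $-1606627$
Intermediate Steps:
$R = -1389856$ ($R = 8 \left(-47515 - 126217\right) = 8 \left(-173732\right) = -1389856$)
$o{\left(j \right)} = 326$ ($o{\left(j \right)} = 245 + 81 = 326$)
$\left(z + o{\left(97 \right)}\right) + R = \left(-217097 + 326\right) - 1389856 = -216771 - 1389856 = -1606627$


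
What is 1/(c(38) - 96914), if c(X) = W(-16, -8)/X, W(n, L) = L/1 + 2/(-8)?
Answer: -152/14730961 ≈ -1.0318e-5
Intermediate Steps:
W(n, L) = -¼ + L (W(n, L) = L*1 + 2*(-⅛) = L - ¼ = -¼ + L)
c(X) = -33/(4*X) (c(X) = (-¼ - 8)/X = -33/(4*X))
1/(c(38) - 96914) = 1/(-33/4/38 - 96914) = 1/(-33/4*1/38 - 96914) = 1/(-33/152 - 96914) = 1/(-14730961/152) = -152/14730961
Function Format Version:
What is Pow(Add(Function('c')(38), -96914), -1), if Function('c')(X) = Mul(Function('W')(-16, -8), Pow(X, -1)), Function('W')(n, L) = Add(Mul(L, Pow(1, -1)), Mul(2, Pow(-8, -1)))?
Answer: Rational(-152, 14730961) ≈ -1.0318e-5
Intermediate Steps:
Function('W')(n, L) = Add(Rational(-1, 4), L) (Function('W')(n, L) = Add(Mul(L, 1), Mul(2, Rational(-1, 8))) = Add(L, Rational(-1, 4)) = Add(Rational(-1, 4), L))
Function('c')(X) = Mul(Rational(-33, 4), Pow(X, -1)) (Function('c')(X) = Mul(Add(Rational(-1, 4), -8), Pow(X, -1)) = Mul(Rational(-33, 4), Pow(X, -1)))
Pow(Add(Function('c')(38), -96914), -1) = Pow(Add(Mul(Rational(-33, 4), Pow(38, -1)), -96914), -1) = Pow(Add(Mul(Rational(-33, 4), Rational(1, 38)), -96914), -1) = Pow(Add(Rational(-33, 152), -96914), -1) = Pow(Rational(-14730961, 152), -1) = Rational(-152, 14730961)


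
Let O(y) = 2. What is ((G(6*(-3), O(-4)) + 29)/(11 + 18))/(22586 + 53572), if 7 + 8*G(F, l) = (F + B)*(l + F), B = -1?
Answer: 529/17668656 ≈ 2.9940e-5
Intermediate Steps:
G(F, l) = -7/8 + (-1 + F)*(F + l)/8 (G(F, l) = -7/8 + ((F - 1)*(l + F))/8 = -7/8 + ((-1 + F)*(F + l))/8 = -7/8 + (-1 + F)*(F + l)/8)
((G(6*(-3), O(-4)) + 29)/(11 + 18))/(22586 + 53572) = (((-7/8 - 3*(-3)/4 - 1/8*2 + (6*(-3))**2/8 + (1/8)*(6*(-3))*2) + 29)/(11 + 18))/(22586 + 53572) = (((-7/8 - 1/8*(-18) - 1/4 + (1/8)*(-18)**2 + (1/8)*(-18)*2) + 29)/29)/76158 = (((-7/8 + 9/4 - 1/4 + (1/8)*324 - 9/2) + 29)*(1/29))/76158 = (((-7/8 + 9/4 - 1/4 + 81/2 - 9/2) + 29)*(1/29))/76158 = ((297/8 + 29)*(1/29))/76158 = ((529/8)*(1/29))/76158 = (1/76158)*(529/232) = 529/17668656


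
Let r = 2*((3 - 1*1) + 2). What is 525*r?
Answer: 4200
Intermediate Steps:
r = 8 (r = 2*((3 - 1) + 2) = 2*(2 + 2) = 2*4 = 8)
525*r = 525*8 = 4200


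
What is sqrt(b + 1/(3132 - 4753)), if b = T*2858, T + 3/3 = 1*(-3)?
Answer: I*sqrt(30039193533)/1621 ≈ 106.92*I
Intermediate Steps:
T = -4 (T = -1 + 1*(-3) = -1 - 3 = -4)
b = -11432 (b = -4*2858 = -11432)
sqrt(b + 1/(3132 - 4753)) = sqrt(-11432 + 1/(3132 - 4753)) = sqrt(-11432 + 1/(-1621)) = sqrt(-11432 - 1/1621) = sqrt(-18531273/1621) = I*sqrt(30039193533)/1621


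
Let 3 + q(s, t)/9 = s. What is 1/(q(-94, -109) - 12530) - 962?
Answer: -12893687/13403 ≈ -962.00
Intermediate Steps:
q(s, t) = -27 + 9*s
1/(q(-94, -109) - 12530) - 962 = 1/((-27 + 9*(-94)) - 12530) - 962 = 1/((-27 - 846) - 12530) - 962 = 1/(-873 - 12530) - 962 = 1/(-13403) - 962 = -1/13403 - 962 = -12893687/13403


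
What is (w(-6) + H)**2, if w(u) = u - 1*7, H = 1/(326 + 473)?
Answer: 107868996/638401 ≈ 168.97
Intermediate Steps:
H = 1/799 ≈ 0.0012516
w(u) = -7 + u (w(u) = u - 7 = -7 + u)
(w(-6) + H)**2 = ((-7 - 6) + 1/799)**2 = (-13 + 1/799)**2 = (-10386/799)**2 = 107868996/638401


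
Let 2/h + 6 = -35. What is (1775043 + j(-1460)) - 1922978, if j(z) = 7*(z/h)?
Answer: 61575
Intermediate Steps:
h = -2/41 (h = 2/(-6 - 35) = 2/(-41) = 2*(-1/41) = -2/41 ≈ -0.048781)
j(z) = -287*z/2 (j(z) = 7*(z/(-2/41)) = 7*(z*(-41/2)) = 7*(-41*z/2) = -287*z/2)
(1775043 + j(-1460)) - 1922978 = (1775043 - 287/2*(-1460)) - 1922978 = (1775043 + 209510) - 1922978 = 1984553 - 1922978 = 61575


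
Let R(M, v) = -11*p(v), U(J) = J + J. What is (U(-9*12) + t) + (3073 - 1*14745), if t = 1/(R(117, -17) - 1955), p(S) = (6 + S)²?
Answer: -39063969/3286 ≈ -11888.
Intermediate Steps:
U(J) = 2*J
R(M, v) = -11*(6 + v)²
t = -1/3286 (t = 1/(-11*(6 - 17)² - 1955) = 1/(-11*(-11)² - 1955) = 1/(-11*121 - 1955) = 1/(-1331 - 1955) = 1/(-3286) = -1/3286 ≈ -0.00030432)
(U(-9*12) + t) + (3073 - 1*14745) = (2*(-9*12) - 1/3286) + (3073 - 1*14745) = (2*(-108) - 1/3286) + (3073 - 14745) = (-216 - 1/3286) - 11672 = -709777/3286 - 11672 = -39063969/3286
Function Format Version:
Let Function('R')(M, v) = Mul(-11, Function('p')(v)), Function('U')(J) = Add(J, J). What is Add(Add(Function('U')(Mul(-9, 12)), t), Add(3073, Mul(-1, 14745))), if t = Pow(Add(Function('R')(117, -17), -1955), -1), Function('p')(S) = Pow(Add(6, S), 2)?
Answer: Rational(-39063969, 3286) ≈ -11888.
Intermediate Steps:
Function('U')(J) = Mul(2, J)
Function('R')(M, v) = Mul(-11, Pow(Add(6, v), 2))
t = Rational(-1, 3286) (t = Pow(Add(Mul(-11, Pow(Add(6, -17), 2)), -1955), -1) = Pow(Add(Mul(-11, Pow(-11, 2)), -1955), -1) = Pow(Add(Mul(-11, 121), -1955), -1) = Pow(Add(-1331, -1955), -1) = Pow(-3286, -1) = Rational(-1, 3286) ≈ -0.00030432)
Add(Add(Function('U')(Mul(-9, 12)), t), Add(3073, Mul(-1, 14745))) = Add(Add(Mul(2, Mul(-9, 12)), Rational(-1, 3286)), Add(3073, Mul(-1, 14745))) = Add(Add(Mul(2, -108), Rational(-1, 3286)), Add(3073, -14745)) = Add(Add(-216, Rational(-1, 3286)), -11672) = Add(Rational(-709777, 3286), -11672) = Rational(-39063969, 3286)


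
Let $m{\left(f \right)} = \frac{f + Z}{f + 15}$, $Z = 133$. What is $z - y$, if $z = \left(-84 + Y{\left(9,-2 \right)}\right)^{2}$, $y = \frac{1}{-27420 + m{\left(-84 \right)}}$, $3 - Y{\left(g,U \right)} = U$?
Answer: $\frac{11808153058}{1892029} \approx 6241.0$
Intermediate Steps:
$m{\left(f \right)} = \frac{133 + f}{15 + f}$ ($m{\left(f \right)} = \frac{f + 133}{f + 15} = \frac{133 + f}{15 + f}$)
$Y{\left(g,U \right)} = 3 - U$
$y = - \frac{69}{1892029}$ ($y = \frac{1}{-27420 + \frac{133 - 84}{15 - 84}} = \frac{1}{-27420 + \frac{1}{-69} \cdot 49} = \frac{1}{-27420 - \frac{49}{69}} = \frac{1}{- \frac{1892029}{69}} = - \frac{69}{1892029} \approx -3.6469 \cdot 10^{-5}$)
$z = 6241$ ($z = \left(-84 + \left(3 - -2\right)\right)^{2} = \left(-84 + \left(3 + 2\right)\right)^{2} = \left(-84 + 5\right)^{2} = \left(-79\right)^{2} = 6241$)
$z - y = 6241 - - \frac{69}{1892029} = 6241 + \frac{69}{1892029} = \frac{11808153058}{1892029}$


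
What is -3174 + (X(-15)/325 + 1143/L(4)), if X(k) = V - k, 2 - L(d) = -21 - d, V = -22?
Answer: -3053396/975 ≈ -3131.7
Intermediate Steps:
L(d) = 23 + d (L(d) = 2 - (-21 - d) = 2 + (21 + d) = 23 + d)
X(k) = -22 - k
-3174 + (X(-15)/325 + 1143/L(4)) = -3174 + ((-22 - 1*(-15))/325 + 1143/(23 + 4)) = -3174 + ((-22 + 15)*(1/325) + 1143/27) = -3174 + (-7*1/325 + 1143*(1/27)) = -3174 + (-7/325 + 127/3) = -3174 + 41254/975 = -3053396/975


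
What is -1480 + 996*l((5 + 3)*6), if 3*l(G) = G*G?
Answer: 763448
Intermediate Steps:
l(G) = G²/3 (l(G) = (G*G)/3 = G²/3)
-1480 + 996*l((5 + 3)*6) = -1480 + 996*(((5 + 3)*6)²/3) = -1480 + 996*((8*6)²/3) = -1480 + 996*((⅓)*48²) = -1480 + 996*((⅓)*2304) = -1480 + 996*768 = -1480 + 764928 = 763448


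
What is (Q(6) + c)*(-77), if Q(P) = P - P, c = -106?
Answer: 8162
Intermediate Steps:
Q(P) = 0
(Q(6) + c)*(-77) = (0 - 106)*(-77) = -106*(-77) = 8162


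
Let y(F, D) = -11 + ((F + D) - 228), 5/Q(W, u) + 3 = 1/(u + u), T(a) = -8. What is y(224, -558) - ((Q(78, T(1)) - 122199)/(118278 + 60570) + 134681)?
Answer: -1185299474377/8763552 ≈ -1.3525e+5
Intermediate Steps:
Q(W, u) = 5/(-3 + 1/(2*u)) (Q(W, u) = 5/(-3 + 1/(u + u)) = 5/(-3 + 1/(2*u)))
y(F, D) = -239 + D + F (y(F, D) = -11 + ((D + F) - 228) = -11 + (-228 + D + F) = -239 + D + F)
y(224, -558) - ((Q(78, T(1)) - 122199)/(118278 + 60570) + 134681) = (-239 - 558 + 224) - ((-10*(-8)/(-1 + 6*(-8)) - 122199)/(118278 + 60570) + 134681) = -573 - ((-10*(-8)/(-1 - 48) - 122199)/178848 + 134681) = -573 - ((-10*(-8)/(-49) - 122199)*(1/178848) + 134681) = -573 - ((-10*(-8)*(-1/49) - 122199)*(1/178848) + 134681) = -573 - ((-80/49 - 122199)*(1/178848) + 134681) = -573 - (-5987831/49*1/178848 + 134681) = -573 - (-5987831/8763552 + 134681) = -573 - 1*1180277959081/8763552 = -573 - 1180277959081/8763552 = -1185299474377/8763552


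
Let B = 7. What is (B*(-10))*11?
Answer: -770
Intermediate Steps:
(B*(-10))*11 = (7*(-10))*11 = -70*11 = -770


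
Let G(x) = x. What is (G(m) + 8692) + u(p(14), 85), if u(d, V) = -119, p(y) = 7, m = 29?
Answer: 8602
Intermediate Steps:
(G(m) + 8692) + u(p(14), 85) = (29 + 8692) - 119 = 8721 - 119 = 8602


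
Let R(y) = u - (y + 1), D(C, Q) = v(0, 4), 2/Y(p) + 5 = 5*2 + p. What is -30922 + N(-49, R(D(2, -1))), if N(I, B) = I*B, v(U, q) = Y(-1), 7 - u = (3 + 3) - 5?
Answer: -62285/2 ≈ -31143.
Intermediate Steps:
u = 6 (u = 7 - ((3 + 3) - 5) = 7 - (6 - 5) = 7 - 1*1 = 7 - 1 = 6)
Y(p) = 2/(5 + p) (Y(p) = 2/(-5 + (5*2 + p)) = 2/(-5 + (10 + p)) = 2/(5 + p))
v(U, q) = ½ (v(U, q) = 2/(5 - 1) = 2/4 = 2*(¼) = ½)
D(C, Q) = ½
R(y) = 5 - y (R(y) = 6 - (y + 1) = 6 - (1 + y) = 6 + (-1 - y) = 5 - y)
N(I, B) = B*I
-30922 + N(-49, R(D(2, -1))) = -30922 + (5 - 1*½)*(-49) = -30922 + (5 - ½)*(-49) = -30922 + (9/2)*(-49) = -30922 - 441/2 = -62285/2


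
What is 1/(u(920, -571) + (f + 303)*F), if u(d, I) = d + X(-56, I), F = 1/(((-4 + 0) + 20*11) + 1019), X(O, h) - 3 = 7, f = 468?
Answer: 1235/1149321 ≈ 0.0010745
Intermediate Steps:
X(O, h) = 10 (X(O, h) = 3 + 7 = 10)
F = 1/1235 (F = 1/((-4 + 220) + 1019) = 1/(216 + 1019) = 1/1235 ≈ 0.00080972)
u(d, I) = 10 + d (u(d, I) = d + 10 = 10 + d)
1/(u(920, -571) + (f + 303)*F) = 1/((10 + 920) + (468 + 303)*(1/1235)) = 1/(930 + 771*(1/1235)) = 1/(930 + 771/1235) = 1/(1149321/1235) = 1235/1149321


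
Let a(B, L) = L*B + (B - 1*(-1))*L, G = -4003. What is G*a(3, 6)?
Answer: -168126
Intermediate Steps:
a(B, L) = B*L + L*(1 + B) (a(B, L) = B*L + (B + 1)*L = B*L + (1 + B)*L = B*L + L*(1 + B))
G*a(3, 6) = -24018*(1 + 2*3) = -24018*(1 + 6) = -24018*7 = -4003*42 = -168126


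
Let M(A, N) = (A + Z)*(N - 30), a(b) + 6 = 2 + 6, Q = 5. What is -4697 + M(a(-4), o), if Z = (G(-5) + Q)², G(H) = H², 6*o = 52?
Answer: -71819/3 ≈ -23940.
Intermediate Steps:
o = 26/3 (o = (⅙)*52 = 26/3 ≈ 8.6667)
Z = 900 (Z = ((-5)² + 5)² = (25 + 5)² = 30² = 900)
a(b) = 2 (a(b) = -6 + (2 + 6) = -6 + 8 = 2)
M(A, N) = (-30 + N)*(900 + A) (M(A, N) = (A + 900)*(N - 30) = (900 + A)*(-30 + N) = (-30 + N)*(900 + A))
-4697 + M(a(-4), o) = -4697 + (-27000 - 30*2 + 900*(26/3) + 2*(26/3)) = -4697 + (-27000 - 60 + 7800 + 52/3) = -4697 - 57728/3 = -71819/3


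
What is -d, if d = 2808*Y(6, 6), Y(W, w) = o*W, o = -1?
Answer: 16848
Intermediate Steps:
Y(W, w) = -W
d = -16848 (d = 2808*(-1*6) = 2808*(-6) = -16848)
-d = -1*(-16848) = 16848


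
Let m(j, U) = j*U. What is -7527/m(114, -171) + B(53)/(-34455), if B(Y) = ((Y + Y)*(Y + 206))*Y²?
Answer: -167009391611/74629530 ≈ -2237.8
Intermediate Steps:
m(j, U) = U*j
B(Y) = 2*Y³*(206 + Y) (B(Y) = ((2*Y)*(206 + Y))*Y² = (2*Y*(206 + Y))*Y² = 2*Y³*(206 + Y))
-7527/m(114, -171) + B(53)/(-34455) = -7527/((-171*114)) + (2*53³*(206 + 53))/(-34455) = -7527/(-19494) + (2*148877*259)*(-1/34455) = -7527*(-1/19494) + 77118286*(-1/34455) = 2509/6498 - 77118286/34455 = -167009391611/74629530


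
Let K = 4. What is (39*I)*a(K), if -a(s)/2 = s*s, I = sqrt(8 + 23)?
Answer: -1248*sqrt(31) ≈ -6948.6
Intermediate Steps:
I = sqrt(31) ≈ 5.5678
a(s) = -2*s**2 (a(s) = -2*s*s = -2*s**2)
(39*I)*a(K) = (39*sqrt(31))*(-2*4**2) = (39*sqrt(31))*(-2*16) = (39*sqrt(31))*(-32) = -1248*sqrt(31)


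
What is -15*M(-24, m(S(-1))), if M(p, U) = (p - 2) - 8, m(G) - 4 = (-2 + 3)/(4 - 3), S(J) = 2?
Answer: 510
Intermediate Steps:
m(G) = 5 (m(G) = 4 + (-2 + 3)/(4 - 3) = 4 + 1/1 = 4 + 1*1 = 4 + 1 = 5)
M(p, U) = -10 + p (M(p, U) = (-2 + p) - 8 = -10 + p)
-15*M(-24, m(S(-1))) = -15*(-10 - 24) = -15*(-34) = 510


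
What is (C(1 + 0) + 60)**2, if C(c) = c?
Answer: 3721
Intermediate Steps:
(C(1 + 0) + 60)**2 = ((1 + 0) + 60)**2 = (1 + 60)**2 = 61**2 = 3721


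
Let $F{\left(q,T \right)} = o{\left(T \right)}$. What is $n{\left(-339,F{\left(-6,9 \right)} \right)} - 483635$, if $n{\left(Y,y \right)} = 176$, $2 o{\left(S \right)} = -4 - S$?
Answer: $-483459$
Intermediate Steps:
$o{\left(S \right)} = -2 - \frac{S}{2}$ ($o{\left(S \right)} = \frac{-4 - S}{2} = -2 - \frac{S}{2}$)
$F{\left(q,T \right)} = -2 - \frac{T}{2}$
$n{\left(-339,F{\left(-6,9 \right)} \right)} - 483635 = 176 - 483635 = -483459$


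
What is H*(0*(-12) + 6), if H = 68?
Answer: 408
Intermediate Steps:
H*(0*(-12) + 6) = 68*(0*(-12) + 6) = 68*(0 + 6) = 68*6 = 408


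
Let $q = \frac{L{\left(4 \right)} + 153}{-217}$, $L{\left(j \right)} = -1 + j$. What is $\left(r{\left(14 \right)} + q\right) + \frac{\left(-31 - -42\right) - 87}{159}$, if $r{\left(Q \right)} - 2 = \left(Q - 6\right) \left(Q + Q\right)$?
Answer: $\frac{7756382}{34503} \approx 224.8$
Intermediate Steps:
$r{\left(Q \right)} = 2 + 2 Q \left(-6 + Q\right)$ ($r{\left(Q \right)} = 2 + \left(Q - 6\right) \left(Q + Q\right) = 2 + \left(-6 + Q\right) 2 Q = 2 + 2 Q \left(-6 + Q\right)$)
$q = - \frac{156}{217}$ ($q = \frac{\left(-1 + 4\right) + 153}{-217} = \left(3 + 153\right) \left(- \frac{1}{217}\right) = 156 \left(- \frac{1}{217}\right) = - \frac{156}{217} \approx -0.71889$)
$\left(r{\left(14 \right)} + q\right) + \frac{\left(-31 - -42\right) - 87}{159} = \left(\left(2 - 168 + 2 \cdot 14^{2}\right) - \frac{156}{217}\right) + \frac{\left(-31 - -42\right) - 87}{159} = \left(\left(2 - 168 + 2 \cdot 196\right) - \frac{156}{217}\right) + \left(\left(-31 + 42\right) - 87\right) \frac{1}{159} = \left(\left(2 - 168 + 392\right) - \frac{156}{217}\right) + \left(11 - 87\right) \frac{1}{159} = \left(226 - \frac{156}{217}\right) - \frac{76}{159} = \frac{48886}{217} - \frac{76}{159} = \frac{7756382}{34503}$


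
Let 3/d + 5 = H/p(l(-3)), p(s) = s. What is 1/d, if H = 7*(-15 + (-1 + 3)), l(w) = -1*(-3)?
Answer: -106/9 ≈ -11.778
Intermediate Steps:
l(w) = 3
H = -91 (H = 7*(-15 + 2) = 7*(-13) = -91)
d = -9/106 (d = 3/(-5 - 91/3) = 3/(-106/3) = 3*(-3/106) = -9/106 ≈ -0.084906)
1/d = 1/(-9/106) = -106/9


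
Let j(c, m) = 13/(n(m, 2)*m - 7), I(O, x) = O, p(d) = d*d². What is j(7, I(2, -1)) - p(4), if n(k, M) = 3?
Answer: -77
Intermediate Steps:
p(d) = d³
j(c, m) = 13/(-7 + 3*m) (j(c, m) = 13/(3*m - 7) = 13/(-7 + 3*m))
j(7, I(2, -1)) - p(4) = 13/(-7 + 3*2) - 1*4³ = 13/(-7 + 6) - 1*64 = 13/(-1) - 64 = 13*(-1) - 64 = -13 - 64 = -77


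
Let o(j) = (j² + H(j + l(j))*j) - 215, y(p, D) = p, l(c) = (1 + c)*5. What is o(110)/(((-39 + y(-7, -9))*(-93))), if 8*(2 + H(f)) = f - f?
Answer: 11665/4278 ≈ 2.7267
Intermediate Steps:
l(c) = 5 + 5*c
H(f) = -2 (H(f) = -2 + (f - f)/8 = -2 + (⅛)*0 = -2 + 0 = -2)
o(j) = -215 + j² - 2*j (o(j) = (j² - 2*j) - 215 = -215 + j² - 2*j)
o(110)/(((-39 + y(-7, -9))*(-93))) = (-215 + 110² - 2*110)/(((-39 - 7)*(-93))) = (-215 + 12100 - 220)/((-46*(-93))) = 11665/4278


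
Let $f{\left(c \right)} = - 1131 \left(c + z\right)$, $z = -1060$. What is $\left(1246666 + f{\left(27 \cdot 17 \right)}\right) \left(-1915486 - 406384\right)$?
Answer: $-4472843402390$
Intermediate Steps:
$f{\left(c \right)} = 1198860 - 1131 c$ ($f{\left(c \right)} = - 1131 \left(c - 1060\right) = - 1131 \left(-1060 + c\right) = 1198860 - 1131 c$)
$\left(1246666 + f{\left(27 \cdot 17 \right)}\right) \left(-1915486 - 406384\right) = \left(1246666 + \left(1198860 - 1131 \cdot 27 \cdot 17\right)\right) \left(-1915486 - 406384\right) = \left(1246666 + \left(1198860 - 519129\right)\right) \left(-2321870\right) = \left(1246666 + 679731\right) \left(-2321870\right) = 1926397 \left(-2321870\right) = -4472843402390$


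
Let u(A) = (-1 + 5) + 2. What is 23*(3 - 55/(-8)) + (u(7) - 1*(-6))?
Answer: 1913/8 ≈ 239.13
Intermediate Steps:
u(A) = 6 (u(A) = 4 + 2 = 6)
23*(3 - 55/(-8)) + (u(7) - 1*(-6)) = 23*(3 - 55/(-8)) + (6 - 1*(-6)) = 23*(3 - 55*(-1)/8) + (6 + 6) = 23*(3 - 1*(-55/8)) + 12 = 23*(3 + 55/8) + 12 = 23*(79/8) + 12 = 1817/8 + 12 = 1913/8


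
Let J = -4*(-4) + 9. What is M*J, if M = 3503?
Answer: 87575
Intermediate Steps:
J = 25 (J = 16 + 9 = 25)
M*J = 3503*25 = 87575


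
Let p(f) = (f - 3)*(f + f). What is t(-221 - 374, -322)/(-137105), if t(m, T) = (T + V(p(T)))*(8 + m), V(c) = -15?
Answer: -197819/137105 ≈ -1.4428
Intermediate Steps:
p(f) = 2*f*(-3 + f) (p(f) = (-3 + f)*(2*f) = 2*f*(-3 + f))
t(m, T) = (-15 + T)*(8 + m) (t(m, T) = (T - 15)*(8 + m) = (-15 + T)*(8 + m))
t(-221 - 374, -322)/(-137105) = (-120 - 15*(-221 - 374) + 8*(-322) - 322*(-221 - 374))/(-137105) = (-120 - 15*(-595) - 2576 - 322*(-595))*(-1/137105) = (-120 + 8925 - 2576 + 191590)*(-1/137105) = 197819*(-1/137105) = -197819/137105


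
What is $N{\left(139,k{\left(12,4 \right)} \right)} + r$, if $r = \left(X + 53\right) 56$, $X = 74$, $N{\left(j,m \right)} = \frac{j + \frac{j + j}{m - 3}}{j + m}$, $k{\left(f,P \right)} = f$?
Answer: $\frac{9666737}{1359} \approx 7113.1$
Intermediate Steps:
$N{\left(j,m \right)} = \frac{j + \frac{2 j}{-3 + m}}{j + m}$
$r = 7112$ ($r = \left(74 + 53\right) 56 = 127 \cdot 56 = 7112$)
$N{\left(139,k{\left(12,4 \right)} \right)} + r = \frac{139 \left(-1 + 12\right)}{12^{2} - 417 - 36 + 139 \cdot 12} + 7112 = 139 \frac{1}{144 - 417 - 36 + 1668} \cdot 11 + 7112 = 139 \cdot \frac{1}{1359} \cdot 11 + 7112 = \frac{1529}{1359} + 7112 = \frac{9666737}{1359}$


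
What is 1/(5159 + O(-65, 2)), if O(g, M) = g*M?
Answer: 1/5029 ≈ 0.00019885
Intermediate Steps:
O(g, M) = M*g
1/(5159 + O(-65, 2)) = 1/(5159 + 2*(-65)) = 1/(5159 - 130) = 1/5029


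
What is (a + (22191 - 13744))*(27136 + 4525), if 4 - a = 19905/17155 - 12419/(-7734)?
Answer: 7097664134706271/26535354 ≈ 2.6748e+8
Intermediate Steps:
a = 32742773/26535354 (a = 4 - (19905/17155 - 12419/(-7734)) = 4 - (19905*(1/17155) - 12419*(-1/7734)) = 4 - (3981/3431 + 12419/7734) = 4 - 1*73398643/26535354 = 4 - 73398643/26535354 = 32742773/26535354 ≈ 1.2339)
(a + (22191 - 13744))*(27136 + 4525) = (32742773/26535354 + (22191 - 13744))*(27136 + 4525) = (32742773/26535354 + 8447)*31661 = (224176878011/26535354)*31661 = 7097664134706271/26535354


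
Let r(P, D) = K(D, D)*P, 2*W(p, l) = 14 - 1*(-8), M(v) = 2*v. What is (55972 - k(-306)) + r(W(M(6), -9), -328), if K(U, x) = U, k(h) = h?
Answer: 52670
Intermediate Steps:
W(p, l) = 11 (W(p, l) = (14 - 1*(-8))/2 = (14 + 8)/2 = (½)*22 = 11)
r(P, D) = D*P
(55972 - k(-306)) + r(W(M(6), -9), -328) = (55972 - 1*(-306)) - 328*11 = (55972 + 306) - 3608 = 56278 - 3608 = 52670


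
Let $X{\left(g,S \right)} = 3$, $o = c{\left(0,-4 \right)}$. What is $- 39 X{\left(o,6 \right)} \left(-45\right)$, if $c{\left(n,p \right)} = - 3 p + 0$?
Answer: $5265$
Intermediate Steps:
$c{\left(n,p \right)} = - 3 p$
$o = 12$ ($o = \left(-3\right) \left(-4\right) = 12$)
$- 39 X{\left(o,6 \right)} \left(-45\right) = \left(-39\right) 3 \left(-45\right) = \left(-117\right) \left(-45\right) = 5265$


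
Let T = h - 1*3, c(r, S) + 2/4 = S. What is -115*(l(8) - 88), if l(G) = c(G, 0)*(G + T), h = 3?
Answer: 10580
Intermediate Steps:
c(r, S) = -½ + S
T = 0 (T = 3 - 1*3 = 3 - 3 = 0)
l(G) = -G/2 (l(G) = (-½ + 0)*(G + 0) = -G/2)
-115*(l(8) - 88) = -115*(-½*8 - 88) = -115*(-4 - 88) = -115*(-92) = 10580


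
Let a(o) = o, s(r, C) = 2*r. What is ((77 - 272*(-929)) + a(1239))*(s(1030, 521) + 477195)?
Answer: 121732687020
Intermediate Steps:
((77 - 272*(-929)) + a(1239))*(s(1030, 521) + 477195) = ((77 - 272*(-929)) + 1239)*(2*1030 + 477195) = ((77 + 252688) + 1239)*(2060 + 477195) = (252765 + 1239)*479255 = 254004*479255 = 121732687020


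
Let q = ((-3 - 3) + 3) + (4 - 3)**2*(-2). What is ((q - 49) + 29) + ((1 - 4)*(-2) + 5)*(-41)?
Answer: -476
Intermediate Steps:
q = -5 (q = (-6 + 3) + 1**2*(-2) = -3 + 1*(-2) = -3 - 2 = -5)
((q - 49) + 29) + ((1 - 4)*(-2) + 5)*(-41) = ((-5 - 49) + 29) + ((1 - 4)*(-2) + 5)*(-41) = (-54 + 29) + (-3*(-2) + 5)*(-41) = -25 + (6 + 5)*(-41) = -25 + 11*(-41) = -25 - 451 = -476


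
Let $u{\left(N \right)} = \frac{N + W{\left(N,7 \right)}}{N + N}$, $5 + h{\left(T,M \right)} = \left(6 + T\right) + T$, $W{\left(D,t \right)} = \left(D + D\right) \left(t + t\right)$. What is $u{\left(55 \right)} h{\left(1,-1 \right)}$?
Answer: $\frac{87}{2} \approx 43.5$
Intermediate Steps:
$W{\left(D,t \right)} = 4 D t$ ($W{\left(D,t \right)} = 2 D 2 t = 4 D t$)
$h{\left(T,M \right)} = 1 + 2 T$ ($h{\left(T,M \right)} = -5 + \left(\left(6 + T\right) + T\right) = -5 + \left(6 + 2 T\right) = 1 + 2 T$)
$u{\left(N \right)} = \frac{29}{2}$ ($u{\left(N \right)} = \frac{N + 4 N 7}{N + N} = \frac{N + 28 N}{2 N} = 29 N \frac{1}{2 N} = \frac{29}{2}$)
$u{\left(55 \right)} h{\left(1,-1 \right)} = \frac{29 \left(1 + 2 \cdot 1\right)}{2} = \frac{29 \left(1 + 2\right)}{2} = \frac{29}{2} \cdot 3 = \frac{87}{2}$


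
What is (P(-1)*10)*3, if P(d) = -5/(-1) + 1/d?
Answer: 120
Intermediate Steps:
P(d) = 5 + 1/d (P(d) = -5*(-1) + 1/d = 5 + 1/d)
(P(-1)*10)*3 = ((5 + 1/(-1))*10)*3 = ((5 - 1)*10)*3 = (4*10)*3 = 40*3 = 120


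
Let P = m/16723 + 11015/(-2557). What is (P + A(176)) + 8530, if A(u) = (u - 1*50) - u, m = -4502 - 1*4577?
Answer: 51771915776/6108673 ≈ 8475.2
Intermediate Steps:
m = -9079 (m = -4502 - 4577 = -9079)
A(u) = -50 (A(u) = (u - 50) - u = (-50 + u) - u = -50)
P = -29631264/6108673 (P = -9079/16723 + 11015/(-2557) = -9079*1/16723 + 11015*(-1/2557) = -1297/2389 - 11015/2557 = -29631264/6108673 ≈ -4.8507)
(P + A(176)) + 8530 = (-29631264/6108673 - 50) + 8530 = -335064914/6108673 + 8530 = 51771915776/6108673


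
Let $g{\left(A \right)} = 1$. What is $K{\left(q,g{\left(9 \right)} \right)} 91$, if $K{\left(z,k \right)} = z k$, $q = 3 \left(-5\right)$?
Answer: $-1365$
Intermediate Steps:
$q = -15$
$K{\left(z,k \right)} = k z$
$K{\left(q,g{\left(9 \right)} \right)} 91 = 1 \left(-15\right) 91 = \left(-15\right) 91 = -1365$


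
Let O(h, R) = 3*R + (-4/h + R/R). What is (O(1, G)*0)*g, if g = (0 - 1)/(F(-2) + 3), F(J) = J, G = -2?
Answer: 0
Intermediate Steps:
O(h, R) = 1 - 4/h + 3*R (O(h, R) = 3*R + (-4/h + 1) = 3*R + (1 - 4/h) = 1 - 4/h + 3*R)
g = -1 (g = (0 - 1)/(-2 + 3) = -1/1 = -1*1 = -1)
(O(1, G)*0)*g = ((1 - 4/1 + 3*(-2))*0)*(-1) = ((1 - 4*1 - 6)*0)*(-1) = ((1 - 4 - 6)*0)*(-1) = -9*0*(-1) = 0*(-1) = 0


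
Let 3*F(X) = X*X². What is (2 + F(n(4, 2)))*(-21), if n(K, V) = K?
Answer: -490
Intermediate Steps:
F(X) = X³/3 (F(X) = (X*X²)/3 = X³/3)
(2 + F(n(4, 2)))*(-21) = (2 + (⅓)*4³)*(-21) = (2 + (⅓)*64)*(-21) = (2 + 64/3)*(-21) = (70/3)*(-21) = -490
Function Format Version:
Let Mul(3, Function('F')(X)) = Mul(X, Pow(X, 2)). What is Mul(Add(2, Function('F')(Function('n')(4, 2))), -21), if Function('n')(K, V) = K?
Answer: -490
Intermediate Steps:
Function('F')(X) = Mul(Rational(1, 3), Pow(X, 3)) (Function('F')(X) = Mul(Rational(1, 3), Mul(X, Pow(X, 2))) = Mul(Rational(1, 3), Pow(X, 3)))
Mul(Add(2, Function('F')(Function('n')(4, 2))), -21) = Mul(Add(2, Mul(Rational(1, 3), Pow(4, 3))), -21) = Mul(Add(2, Mul(Rational(1, 3), 64)), -21) = Mul(Add(2, Rational(64, 3)), -21) = Mul(Rational(70, 3), -21) = -490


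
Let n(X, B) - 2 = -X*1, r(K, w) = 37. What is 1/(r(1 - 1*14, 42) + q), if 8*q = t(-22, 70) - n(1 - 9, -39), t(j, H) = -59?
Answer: 8/227 ≈ 0.035242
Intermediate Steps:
n(X, B) = 2 - X (n(X, B) = 2 - X*1 = 2 - X)
q = -69/8 (q = (-59 - (2 - (1 - 9)))/8 = (-59 - (2 - 1*(-8)))/8 = (-59 - (2 + 8))/8 = (-59 - 1*10)/8 = (-59 - 10)/8 = (⅛)*(-69) = -69/8 ≈ -8.6250)
1/(r(1 - 1*14, 42) + q) = 1/(37 - 69/8) = 1/(227/8) = 8/227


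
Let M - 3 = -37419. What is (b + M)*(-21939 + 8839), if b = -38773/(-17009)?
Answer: 8336446620100/17009 ≈ 4.9012e+8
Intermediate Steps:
M = -37416 (M = 3 - 37419 = -37416)
b = 38773/17009 (b = -38773*(-1/17009) = 38773/17009 ≈ 2.2796)
(b + M)*(-21939 + 8839) = (38773/17009 - 37416)*(-21939 + 8839) = -636369971/17009*(-13100) = 8336446620100/17009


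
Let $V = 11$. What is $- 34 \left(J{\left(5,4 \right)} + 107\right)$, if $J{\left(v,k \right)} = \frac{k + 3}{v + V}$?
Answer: $- \frac{29223}{8} \approx -3652.9$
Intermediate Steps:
$J{\left(v,k \right)} = \frac{3 + k}{11 + v}$ ($J{\left(v,k \right)} = \frac{k + 3}{v + 11} = \frac{3 + k}{11 + v}$)
$- 34 \left(J{\left(5,4 \right)} + 107\right) = - 34 \left(\frac{3 + 4}{11 + 5} + 107\right) = - 34 \left(\frac{1}{16} \cdot 7 + 107\right) = - 34 \left(\frac{7}{16} + 107\right) = \left(-34\right) \frac{1719}{16} = - \frac{29223}{8}$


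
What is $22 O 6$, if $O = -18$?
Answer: $-2376$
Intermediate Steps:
$22 O 6 = 22 \left(-18\right) 6 = \left(-396\right) 6 = -2376$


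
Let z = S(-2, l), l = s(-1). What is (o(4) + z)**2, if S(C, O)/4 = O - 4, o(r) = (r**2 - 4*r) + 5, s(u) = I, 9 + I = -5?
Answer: 4489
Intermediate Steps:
I = -14 (I = -9 - 5 = -14)
s(u) = -14
o(r) = 5 + r**2 - 4*r
l = -14
S(C, O) = -16 + 4*O (S(C, O) = 4*(O - 4) = 4*(-4 + O) = -16 + 4*O)
z = -72 (z = -16 + 4*(-14) = -16 - 56 = -72)
(o(4) + z)**2 = ((5 + 4**2 - 4*4) - 72)**2 = ((5 + 16 - 16) - 72)**2 = (5 - 72)**2 = (-67)**2 = 4489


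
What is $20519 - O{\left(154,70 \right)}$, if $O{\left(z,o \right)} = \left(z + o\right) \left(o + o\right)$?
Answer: $-10841$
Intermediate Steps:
$O{\left(z,o \right)} = 2 o \left(o + z\right)$ ($O{\left(z,o \right)} = \left(o + z\right) 2 o = 2 o \left(o + z\right)$)
$20519 - O{\left(154,70 \right)} = 20519 - 2 \cdot 70 \left(70 + 154\right) = 20519 - 2 \cdot 70 \cdot 224 = 20519 - 31360 = -10841$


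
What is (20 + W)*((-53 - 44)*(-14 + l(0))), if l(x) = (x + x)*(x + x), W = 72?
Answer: 124936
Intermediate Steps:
l(x) = 4*x² (l(x) = (2*x)*(2*x) = 4*x²)
(20 + W)*((-53 - 44)*(-14 + l(0))) = (20 + 72)*((-53 - 44)*(-14 + 4*0²)) = 92*(-97*(-14 + 4*0)) = 92*(-97*(-14 + 0)) = 92*(-97*(-14)) = 92*1358 = 124936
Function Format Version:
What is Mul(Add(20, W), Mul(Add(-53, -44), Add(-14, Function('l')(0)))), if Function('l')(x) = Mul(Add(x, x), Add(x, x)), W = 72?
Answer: 124936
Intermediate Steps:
Function('l')(x) = Mul(4, Pow(x, 2)) (Function('l')(x) = Mul(Mul(2, x), Mul(2, x)) = Mul(4, Pow(x, 2)))
Mul(Add(20, W), Mul(Add(-53, -44), Add(-14, Function('l')(0)))) = Mul(Add(20, 72), Mul(Add(-53, -44), Add(-14, Mul(4, Pow(0, 2))))) = Mul(92, Mul(-97, Add(-14, Mul(4, 0)))) = Mul(92, Mul(-97, Add(-14, 0))) = Mul(92, Mul(-97, -14)) = Mul(92, 1358) = 124936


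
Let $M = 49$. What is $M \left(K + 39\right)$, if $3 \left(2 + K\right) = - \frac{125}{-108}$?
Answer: $\frac{593537}{324} \approx 1831.9$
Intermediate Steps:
$K = - \frac{523}{324}$ ($K = -2 + \frac{\left(-125\right) \frac{1}{-108}}{3} = -2 + \frac{\left(-125\right) \left(- \frac{1}{108}\right)}{3} = -2 + \frac{1}{3} \cdot \frac{125}{108} = -2 + \frac{125}{324} = - \frac{523}{324} \approx -1.6142$)
$M \left(K + 39\right) = 49 \left(- \frac{523}{324} + 39\right) = 49 \cdot \frac{12113}{324} = \frac{593537}{324}$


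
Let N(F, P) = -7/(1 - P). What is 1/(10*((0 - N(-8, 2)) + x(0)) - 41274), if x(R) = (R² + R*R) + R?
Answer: -1/41344 ≈ -2.4187e-5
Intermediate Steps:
x(R) = R + 2*R² (x(R) = (R² + R²) + R = 2*R² + R = R + 2*R²)
1/(10*((0 - N(-8, 2)) + x(0)) - 41274) = 1/(10*((0 - 7/(-1 + 2)) + 0*(1 + 2*0)) - 41274) = 1/(10*((0 - 7/1) + 0*(1 + 0)) - 41274) = 1/(10*((0 - 7) + 0*1) - 41274) = 1/(10*((0 - 1*7) + 0) - 41274) = 1/(10*((0 - 7) + 0) - 41274) = 1/(10*(-7 + 0) - 41274) = 1/(10*(-7) - 41274) = 1/(-70 - 41274) = 1/(-41344) = -1/41344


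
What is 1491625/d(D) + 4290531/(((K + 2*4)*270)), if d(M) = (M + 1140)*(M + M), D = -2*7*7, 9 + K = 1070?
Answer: 74289333907/9824580360 ≈ 7.5616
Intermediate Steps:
K = 1061 (K = -9 + 1070 = 1061)
D = -98 (D = -14*7 = -98)
d(M) = 2*M*(1140 + M) (d(M) = (1140 + M)*(2*M) = 2*M*(1140 + M))
1491625/d(D) + 4290531/(((K + 2*4)*270)) = 1491625/((2*(-98)*(1140 - 98))) + 4290531/(((1061 + 2*4)*270)) = 1491625/((2*(-98)*1042)) + 4290531/(((1061 + 8)*270)) = 1491625/(-204232) + 4290531/((1069*270)) = 1491625*(-1/204232) + 4290531/288630 = -1491625/204232 + 4290531*(1/288630) = -1491625/204232 + 1430177/96210 = 74289333907/9824580360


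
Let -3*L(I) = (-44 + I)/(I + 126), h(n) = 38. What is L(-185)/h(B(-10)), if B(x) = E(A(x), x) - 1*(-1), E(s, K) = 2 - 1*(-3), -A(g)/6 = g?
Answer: -229/6726 ≈ -0.034047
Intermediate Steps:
A(g) = -6*g
E(s, K) = 5 (E(s, K) = 2 + 3 = 5)
B(x) = 6 (B(x) = 5 - 1*(-1) = 5 + 1 = 6)
L(I) = -(-44 + I)/(3*(126 + I)) (L(I) = -(-44 + I)/(3*(I + 126)) = -(-44 + I)/(3*(126 + I)))
L(-185)/h(B(-10)) = ((44 - 1*(-185))/(3*(126 - 185)))/38 = ((⅓)*(44 + 185)/(-59))*(1/38) = ((⅓)*(-1/59)*229)*(1/38) = -229/177*1/38 = -229/6726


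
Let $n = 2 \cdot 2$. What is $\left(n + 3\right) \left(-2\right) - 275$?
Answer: $-289$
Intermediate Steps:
$n = 4$
$\left(n + 3\right) \left(-2\right) - 275 = \left(4 + 3\right) \left(-2\right) - 275 = 7 \left(-2\right) - 275 = -14 - 275 = -289$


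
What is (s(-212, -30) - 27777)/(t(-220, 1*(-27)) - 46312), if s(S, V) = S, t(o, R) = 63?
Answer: 27989/46249 ≈ 0.60518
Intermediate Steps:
(s(-212, -30) - 27777)/(t(-220, 1*(-27)) - 46312) = (-212 - 27777)/(63 - 46312) = -27989/(-46249) = -27989*(-1/46249) = 27989/46249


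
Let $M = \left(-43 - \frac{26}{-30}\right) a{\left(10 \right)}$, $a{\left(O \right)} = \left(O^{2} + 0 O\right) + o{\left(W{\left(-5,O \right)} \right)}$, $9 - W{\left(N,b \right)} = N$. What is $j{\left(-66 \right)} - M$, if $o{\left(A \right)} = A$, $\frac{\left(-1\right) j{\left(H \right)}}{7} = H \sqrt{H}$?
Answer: $\frac{24016}{5} + 462 i \sqrt{66} \approx 4803.2 + 3753.3 i$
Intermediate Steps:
$j{\left(H \right)} = - 7 H^{\frac{3}{2}}$ ($j{\left(H \right)} = - 7 H \sqrt{H} = - 7 H^{\frac{3}{2}}$)
$W{\left(N,b \right)} = 9 - N$
$a{\left(O \right)} = 14 + O^{2}$ ($a{\left(O \right)} = \left(O^{2} + 0 O\right) + \left(9 - -5\right) = \left(O^{2} + 0\right) + \left(9 + 5\right) = O^{2} + 14 = 14 + O^{2}$)
$M = - \frac{24016}{5}$ ($M = \left(-43 - \frac{26}{-30}\right) \left(14 + 10^{2}\right) = \left(-43 - - \frac{13}{15}\right) \left(14 + 100\right) = \left(-43 + \frac{13}{15}\right) 114 = \left(- \frac{632}{15}\right) 114 = - \frac{24016}{5} \approx -4803.2$)
$j{\left(-66 \right)} - M = - 7 \left(-66\right)^{\frac{3}{2}} - - \frac{24016}{5} = - 7 \left(- 66 i \sqrt{66}\right) + \frac{24016}{5} = 462 i \sqrt{66} + \frac{24016}{5} = \frac{24016}{5} + 462 i \sqrt{66}$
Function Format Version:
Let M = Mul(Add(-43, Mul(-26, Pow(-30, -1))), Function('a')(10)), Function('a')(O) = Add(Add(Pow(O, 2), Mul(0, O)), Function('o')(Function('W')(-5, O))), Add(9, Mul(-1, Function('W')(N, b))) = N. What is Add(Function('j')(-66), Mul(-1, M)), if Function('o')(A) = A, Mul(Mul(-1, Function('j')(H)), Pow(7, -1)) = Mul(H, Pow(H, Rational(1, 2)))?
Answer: Add(Rational(24016, 5), Mul(462, I, Pow(66, Rational(1, 2)))) ≈ Add(4803.2, Mul(3753.3, I))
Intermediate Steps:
Function('j')(H) = Mul(-7, Pow(H, Rational(3, 2))) (Function('j')(H) = Mul(-7, Mul(H, Pow(H, Rational(1, 2)))) = Mul(-7, Pow(H, Rational(3, 2))))
Function('W')(N, b) = Add(9, Mul(-1, N))
Function('a')(O) = Add(14, Pow(O, 2)) (Function('a')(O) = Add(Add(Pow(O, 2), Mul(0, O)), Add(9, Mul(-1, -5))) = Add(Add(Pow(O, 2), 0), Add(9, 5)) = Add(Pow(O, 2), 14) = Add(14, Pow(O, 2)))
M = Rational(-24016, 5) (M = Mul(Add(-43, Mul(-26, Pow(-30, -1))), Add(14, Pow(10, 2))) = Mul(Add(-43, Mul(-26, Rational(-1, 30))), Add(14, 100)) = Mul(Add(-43, Rational(13, 15)), 114) = Mul(Rational(-632, 15), 114) = Rational(-24016, 5) ≈ -4803.2)
Add(Function('j')(-66), Mul(-1, M)) = Add(Mul(-7, Pow(-66, Rational(3, 2))), Mul(-1, Rational(-24016, 5))) = Add(Mul(-7, Mul(-66, I, Pow(66, Rational(1, 2)))), Rational(24016, 5)) = Add(Mul(462, I, Pow(66, Rational(1, 2))), Rational(24016, 5)) = Add(Rational(24016, 5), Mul(462, I, Pow(66, Rational(1, 2))))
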